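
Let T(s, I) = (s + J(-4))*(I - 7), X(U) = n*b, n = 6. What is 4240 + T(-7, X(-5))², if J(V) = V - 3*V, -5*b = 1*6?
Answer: 111041/25 ≈ 4441.6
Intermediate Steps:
b = -6/5 ≈ -1.2000
X(U) = -36/5 (X(U) = 6*(-6/5) = -36/5)
J(V) = -2*V
T(s, I) = (-7 + I)*(8 + s) (T(s, I) = (s - 2*(-4))*(I - 7) = (s + 8)*(-7 + I) = (8 + s)*(-7 + I) = (-7 + I)*(8 + s))
4240 + T(-7, X(-5))² = 4240 + (-56 - 7*(-7) + 8*(-36/5) - 36/5*(-7))² = 4240 + (-56 + 49 - 288/5 + 252/5)² = 4240 + (-71/5)² = 4240 + 5041/25 = 111041/25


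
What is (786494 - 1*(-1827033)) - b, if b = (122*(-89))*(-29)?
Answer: 2298645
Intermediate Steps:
b = 314882 (b = -10858*(-29) = 314882)
(786494 - 1*(-1827033)) - b = (786494 - 1*(-1827033)) - 1*314882 = (786494 + 1827033) - 314882 = 2613527 - 314882 = 2298645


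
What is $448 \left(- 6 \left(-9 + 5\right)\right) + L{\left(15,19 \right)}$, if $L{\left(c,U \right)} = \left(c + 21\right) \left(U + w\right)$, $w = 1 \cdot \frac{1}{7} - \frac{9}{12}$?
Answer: $\frac{79899}{7} \approx 11414.0$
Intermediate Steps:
$w = - \frac{17}{28}$ ($w = 1 \cdot \frac{1}{7} - \frac{3}{4} = \frac{1}{7} - \frac{3}{4} = - \frac{17}{28} \approx -0.60714$)
$L{\left(c,U \right)} = \left(21 + c\right) \left(- \frac{17}{28} + U\right)$ ($L{\left(c,U \right)} = \left(c + 21\right) \left(U - \frac{17}{28}\right) = \left(21 + c\right) \left(- \frac{17}{28} + U\right)$)
$448 \left(- 6 \left(-9 + 5\right)\right) + L{\left(15,19 \right)} = 448 \left(- 6 \left(-9 + 5\right)\right) + \left(- \frac{51}{4} + 21 \cdot 19 - \frac{255}{28} + 19 \cdot 15\right) = 448 \left(\left(-6\right) \left(-4\right)\right) + \left(- \frac{51}{4} + 399 - \frac{255}{28} + 285\right) = 448 \cdot 24 + \frac{4635}{7} = 10752 + \frac{4635}{7} = \frac{79899}{7}$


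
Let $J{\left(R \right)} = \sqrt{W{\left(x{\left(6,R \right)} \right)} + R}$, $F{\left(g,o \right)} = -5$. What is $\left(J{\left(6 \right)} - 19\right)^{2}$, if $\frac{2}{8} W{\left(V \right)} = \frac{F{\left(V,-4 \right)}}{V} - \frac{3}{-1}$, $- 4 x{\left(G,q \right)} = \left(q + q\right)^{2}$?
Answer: $\frac{\left(57 - \sqrt{167}\right)^{2}}{9} \approx 215.87$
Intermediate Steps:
$x{\left(G,q \right)} = - q^{2}$ ($x{\left(G,q \right)} = - \frac{\left(q + q\right)^{2}}{4} = - \frac{\left(2 q\right)^{2}}{4} = - \frac{4 q^{2}}{4} = - q^{2}$)
$W{\left(V \right)} = 12 - \frac{20}{V}$ ($W{\left(V \right)} = 4 \left(- \frac{5}{V} - \frac{3}{-1}\right) = 4 \left(- \frac{5}{V} - -3\right) = 4 \left(- \frac{5}{V} + 3\right) = 4 \left(3 - \frac{5}{V}\right) = 12 - \frac{20}{V}$)
$J{\left(R \right)} = \sqrt{12 + R + \frac{20}{R^{2}}}$ ($J{\left(R \right)} = \sqrt{\left(12 - \frac{20}{\left(-1\right) R^{2}}\right) + R} = \sqrt{\left(12 - 20 \left(- \frac{1}{R^{2}}\right)\right) + R} = \sqrt{\left(12 + \frac{20}{R^{2}}\right) + R} = \sqrt{12 + R + \frac{20}{R^{2}}}$)
$\left(J{\left(6 \right)} - 19\right)^{2} = \left(\sqrt{12 + 6 + \frac{20}{36}} - 19\right)^{2} = \left(\sqrt{12 + 6 + 20 \cdot \frac{1}{36}} - 19\right)^{2} = \left(\sqrt{12 + 6 + \frac{5}{9}} - 19\right)^{2} = \left(\sqrt{\frac{167}{9}} - 19\right)^{2} = \left(\frac{\sqrt{167}}{3} - 19\right)^{2} = \left(-19 + \frac{\sqrt{167}}{3}\right)^{2}$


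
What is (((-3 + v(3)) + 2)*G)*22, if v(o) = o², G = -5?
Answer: -880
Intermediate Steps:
(((-3 + v(3)) + 2)*G)*22 = (((-3 + 3²) + 2)*(-5))*22 = (((-3 + 9) + 2)*(-5))*22 = ((6 + 2)*(-5))*22 = (8*(-5))*22 = -40*22 = -880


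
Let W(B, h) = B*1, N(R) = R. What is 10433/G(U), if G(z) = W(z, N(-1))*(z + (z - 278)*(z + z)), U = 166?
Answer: -10433/6144988 ≈ -0.0016978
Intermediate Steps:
W(B, h) = B
G(z) = z*(z + 2*z*(-278 + z)) (G(z) = z*(z + (z - 278)*(z + z)) = z*(z + (-278 + z)*(2*z)) = z*(z + 2*z*(-278 + z)))
10433/G(U) = 10433/((166²*(-555 + 2*166))) = 10433/((27556*(-555 + 332))) = 10433/((27556*(-223))) = 10433/(-6144988) = 10433*(-1/6144988) = -10433/6144988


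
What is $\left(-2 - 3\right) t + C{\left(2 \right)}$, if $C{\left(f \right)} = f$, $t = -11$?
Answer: $57$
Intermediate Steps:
$\left(-2 - 3\right) t + C{\left(2 \right)} = \left(-2 - 3\right) \left(-11\right) + 2 = \left(-5\right) \left(-11\right) + 2 = 55 + 2 = 57$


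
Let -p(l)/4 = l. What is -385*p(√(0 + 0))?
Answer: 0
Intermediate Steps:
p(l) = -4*l
-385*p(√(0 + 0)) = -(-1540)*√(0 + 0) = -(-1540)*√0 = -(-1540)*0 = -385*0 = 0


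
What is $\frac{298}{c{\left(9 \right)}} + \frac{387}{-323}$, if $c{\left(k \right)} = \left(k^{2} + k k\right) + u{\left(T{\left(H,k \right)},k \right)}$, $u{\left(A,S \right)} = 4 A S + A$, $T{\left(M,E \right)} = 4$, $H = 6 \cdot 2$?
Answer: $- \frac{11858}{50065} \approx -0.23685$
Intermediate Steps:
$H = 12$
$u{\left(A,S \right)} = A + 4 A S$ ($u{\left(A,S \right)} = 4 A S + A = A + 4 A S$)
$c{\left(k \right)} = 4 + 2 k^{2} + 16 k$ ($c{\left(k \right)} = \left(k^{2} + k k\right) + 4 \left(1 + 4 k\right) = \left(k^{2} + k^{2}\right) + \left(4 + 16 k\right) = 2 k^{2} + \left(4 + 16 k\right) = 4 + 2 k^{2} + 16 k$)
$\frac{298}{c{\left(9 \right)}} + \frac{387}{-323} = \frac{298}{4 + 2 \cdot 9^{2} + 16 \cdot 9} + \frac{387}{-323} = \frac{298}{4 + 2 \cdot 81 + 144} + 387 \left(- \frac{1}{323}\right) = \frac{298}{4 + 162 + 144} - \frac{387}{323} = \frac{298}{310} - \frac{387}{323} = 298 \cdot \frac{1}{310} - \frac{387}{323} = \frac{149}{155} - \frac{387}{323} = - \frac{11858}{50065}$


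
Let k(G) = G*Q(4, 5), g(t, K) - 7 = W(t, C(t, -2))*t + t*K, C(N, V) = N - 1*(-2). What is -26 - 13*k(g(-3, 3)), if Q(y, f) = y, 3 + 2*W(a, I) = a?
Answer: -390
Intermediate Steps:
C(N, V) = 2 + N (C(N, V) = N + 2 = 2 + N)
W(a, I) = -3/2 + a/2
g(t, K) = 7 + K*t + t*(-3/2 + t/2) (g(t, K) = 7 + ((-3/2 + t/2)*t + t*K) = 7 + (t*(-3/2 + t/2) + K*t) = 7 + (K*t + t*(-3/2 + t/2)) = 7 + K*t + t*(-3/2 + t/2))
k(G) = 4*G (k(G) = G*4 = 4*G)
-26 - 13*k(g(-3, 3)) = -26 - 52*(7 + 3*(-3) + (½)*(-3)*(-3 - 3)) = -26 - 52*(7 - 9 + (½)*(-3)*(-6)) = -26 - 52*(7 - 9 + 9) = -26 - 52*7 = -26 - 13*28 = -26 - 364 = -390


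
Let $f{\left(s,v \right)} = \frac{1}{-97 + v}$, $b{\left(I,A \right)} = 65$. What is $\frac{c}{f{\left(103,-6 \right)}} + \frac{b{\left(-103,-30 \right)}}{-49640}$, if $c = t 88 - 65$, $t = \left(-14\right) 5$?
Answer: $\frac{6365585387}{9928} \approx 6.4118 \cdot 10^{5}$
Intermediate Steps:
$t = -70$
$c = -6225$ ($c = \left(-70\right) 88 - 65 = -6160 - 65 = -6225$)
$\frac{c}{f{\left(103,-6 \right)}} + \frac{b{\left(-103,-30 \right)}}{-49640} = - \frac{6225}{\frac{1}{-97 - 6}} + \frac{65}{-49640} = - \frac{6225}{\frac{1}{-103}} + 65 \left(- \frac{1}{49640}\right) = - \frac{6225}{- \frac{1}{103}} - \frac{13}{9928} = \left(-6225\right) \left(-103\right) - \frac{13}{9928} = 641175 - \frac{13}{9928} = \frac{6365585387}{9928}$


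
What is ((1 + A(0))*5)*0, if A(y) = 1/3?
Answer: 0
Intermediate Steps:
A(y) = ⅓
((1 + A(0))*5)*0 = ((1 + ⅓)*5)*0 = ((4/3)*5)*0 = (20/3)*0 = 0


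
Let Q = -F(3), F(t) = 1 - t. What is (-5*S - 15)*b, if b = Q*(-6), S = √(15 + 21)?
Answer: 540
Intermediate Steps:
Q = 2 (Q = -(1 - 1*3) = -(1 - 3) = -1*(-2) = 2)
S = 6 (S = √36 = 6)
b = -12 (b = 2*(-6) = -12)
(-5*S - 15)*b = (-5*6 - 15)*(-12) = (-30 - 15)*(-12) = -45*(-12) = 540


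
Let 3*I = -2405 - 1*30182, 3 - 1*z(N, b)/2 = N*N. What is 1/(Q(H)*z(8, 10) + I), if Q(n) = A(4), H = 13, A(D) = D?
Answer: -3/34051 ≈ -8.8103e-5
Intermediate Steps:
z(N, b) = 6 - 2*N² (z(N, b) = 6 - 2*N*N = 6 - 2*N²)
Q(n) = 4
I = -32587/3 (I = (-2405 - 1*30182)/3 = (-2405 - 30182)/3 = (⅓)*(-32587) = -32587/3 ≈ -10862.)
1/(Q(H)*z(8, 10) + I) = 1/(4*(6 - 2*8²) - 32587/3) = 1/(4*(6 - 2*64) - 32587/3) = 1/(4*(6 - 128) - 32587/3) = 1/(4*(-122) - 32587/3) = 1/(-488 - 32587/3) = 1/(-34051/3) = -3/34051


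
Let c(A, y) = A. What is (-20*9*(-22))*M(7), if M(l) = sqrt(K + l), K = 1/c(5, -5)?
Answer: 4752*sqrt(5) ≈ 10626.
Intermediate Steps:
K = 1/5 ≈ 0.20000
M(l) = sqrt(1/5 + l)
(-20*9*(-22))*M(7) = (-20*9*(-22))*(sqrt(5 + 25*7)/5) = (-180*(-22))*(sqrt(5 + 175)/5) = 3960*(sqrt(180)/5) = 3960*((6*sqrt(5))/5) = 3960*(6*sqrt(5)/5) = 4752*sqrt(5)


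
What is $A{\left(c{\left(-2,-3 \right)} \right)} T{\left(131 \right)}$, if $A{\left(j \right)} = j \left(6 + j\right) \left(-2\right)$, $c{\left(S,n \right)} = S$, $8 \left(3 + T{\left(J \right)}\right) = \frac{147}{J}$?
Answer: $- \frac{5994}{131} \approx -45.756$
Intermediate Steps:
$T{\left(J \right)} = -3 + \frac{147}{8 J}$ ($T{\left(J \right)} = -3 + \frac{147 \frac{1}{J}}{8} = -3 + \frac{147}{8 J}$)
$A{\left(j \right)} = j \left(-12 - 2 j\right)$
$A{\left(c{\left(-2,-3 \right)} \right)} T{\left(131 \right)} = \left(-2\right) \left(-2\right) \left(6 - 2\right) \left(-3 + \frac{147}{8 \cdot 131}\right) = \left(-2\right) \left(-2\right) 4 \left(-3 + \frac{147}{8} \cdot \frac{1}{131}\right) = 16 \left(-3 + \frac{147}{1048}\right) = 16 \left(- \frac{2997}{1048}\right) = - \frac{5994}{131}$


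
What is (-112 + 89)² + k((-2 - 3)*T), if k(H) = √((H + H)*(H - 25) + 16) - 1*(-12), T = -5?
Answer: 545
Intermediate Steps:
k(H) = 12 + √(16 + 2*H*(-25 + H)) (k(H) = √((2*H)*(-25 + H) + 16) + 12 = √(2*H*(-25 + H) + 16) + 12 = √(16 + 2*H*(-25 + H)) + 12 = 12 + √(16 + 2*H*(-25 + H)))
(-112 + 89)² + k((-2 - 3)*T) = (-112 + 89)² + (12 + √(16 - 50*(-2 - 3)*(-5) + 2*((-2 - 3)*(-5))²)) = (-23)² + (12 + √(16 - (-250)*(-5) + 2*(-5*(-5))²)) = 529 + (12 + √(16 - 50*25 + 2*25²)) = 529 + (12 + √(16 - 1250 + 2*625)) = 529 + (12 + √(16 - 1250 + 1250)) = 529 + (12 + √16) = 529 + (12 + 4) = 529 + 16 = 545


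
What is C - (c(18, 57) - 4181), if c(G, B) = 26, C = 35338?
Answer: 39493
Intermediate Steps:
C - (c(18, 57) - 4181) = 35338 - (26 - 4181) = 35338 - 1*(-4155) = 35338 + 4155 = 39493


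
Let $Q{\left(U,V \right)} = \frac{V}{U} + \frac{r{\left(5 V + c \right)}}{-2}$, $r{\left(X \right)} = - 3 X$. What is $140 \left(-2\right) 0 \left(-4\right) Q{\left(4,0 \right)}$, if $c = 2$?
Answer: $0$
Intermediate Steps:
$Q{\left(U,V \right)} = 3 + \frac{15 V}{2} + \frac{V}{U}$ ($Q{\left(U,V \right)} = \frac{V}{U} + \frac{\left(-3\right) \left(5 V + 2\right)}{-2} = \frac{V}{U} + - 3 \left(2 + 5 V\right) \left(- \frac{1}{2}\right) = \frac{V}{U} + \left(-6 - 15 V\right) \left(- \frac{1}{2}\right) = \frac{V}{U} + \left(3 + \frac{15 V}{2}\right) = 3 + \frac{15 V}{2} + \frac{V}{U}$)
$140 \left(-2\right) 0 \left(-4\right) Q{\left(4,0 \right)} = 140 \left(-2\right) 0 \left(-4\right) \left(3 + \frac{15}{2} \cdot 0 + \frac{0}{4}\right) = 140 \cdot 0 \left(-4\right) \left(3 + 0 + 0 \cdot \frac{1}{4}\right) = 140 \cdot 0 \left(3 + 0 + 0\right) = 0 \cdot 3 = 0$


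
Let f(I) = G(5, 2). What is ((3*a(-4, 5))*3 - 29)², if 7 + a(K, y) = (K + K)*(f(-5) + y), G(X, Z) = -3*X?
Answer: 394384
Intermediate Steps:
f(I) = -15 (f(I) = -3*5 = -15)
a(K, y) = -7 + 2*K*(-15 + y) (a(K, y) = -7 + (K + K)*(-15 + y) = -7 + (2*K)*(-15 + y) = -7 + 2*K*(-15 + y))
((3*a(-4, 5))*3 - 29)² = ((3*(-7 - 30*(-4) + 2*(-4)*5))*3 - 29)² = ((3*(-7 + 120 - 40))*3 - 29)² = ((3*73)*3 - 29)² = (219*3 - 29)² = (657 - 29)² = 628² = 394384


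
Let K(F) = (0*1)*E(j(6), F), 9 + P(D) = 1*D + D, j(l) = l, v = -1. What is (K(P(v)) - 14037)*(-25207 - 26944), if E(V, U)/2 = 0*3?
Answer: 732043587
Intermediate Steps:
E(V, U) = 0 (E(V, U) = 2*(0*3) = 2*0 = 0)
P(D) = -9 + 2*D (P(D) = -9 + (1*D + D) = -9 + (D + D) = -9 + 2*D)
K(F) = 0 (K(F) = (0*1)*0 = 0*0 = 0)
(K(P(v)) - 14037)*(-25207 - 26944) = (0 - 14037)*(-25207 - 26944) = -14037*(-52151) = 732043587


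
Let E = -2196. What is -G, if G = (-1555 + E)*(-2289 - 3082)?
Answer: -20146621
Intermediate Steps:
G = 20146621 (G = (-1555 - 2196)*(-2289 - 3082) = -3751*(-5371) = 20146621)
-G = -1*20146621 = -20146621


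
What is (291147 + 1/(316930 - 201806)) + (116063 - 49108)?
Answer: 41226134649/115124 ≈ 3.5810e+5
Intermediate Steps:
(291147 + 1/(316930 - 201806)) + (116063 - 49108) = (291147 + 1/115124) + 66955 = 33518007229/115124 + 66955 = 41226134649/115124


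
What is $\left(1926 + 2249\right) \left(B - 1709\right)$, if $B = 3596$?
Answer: $7878225$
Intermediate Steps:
$\left(1926 + 2249\right) \left(B - 1709\right) = \left(1926 + 2249\right) \left(3596 - 1709\right) = 4175 \cdot 1887 = 7878225$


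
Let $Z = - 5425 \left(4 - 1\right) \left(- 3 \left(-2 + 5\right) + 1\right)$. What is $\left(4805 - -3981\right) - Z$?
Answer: $-121414$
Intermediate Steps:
$Z = 130200$ ($Z = - 5425 \cdot 3 \left(\left(-3\right) 3 + 1\right) = - 5425 \cdot 3 \left(-9 + 1\right) = - 5425 \cdot 3 \left(-8\right) = \left(-5425\right) \left(-24\right) = 130200$)
$\left(4805 - -3981\right) - Z = \left(4805 - -3981\right) - 130200 = \left(4805 + 3981\right) - 130200 = 8786 - 130200 = -121414$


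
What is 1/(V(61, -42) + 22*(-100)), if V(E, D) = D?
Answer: -1/2242 ≈ -0.00044603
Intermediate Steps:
1/(V(61, -42) + 22*(-100)) = 1/(-42 + 22*(-100)) = 1/(-42 - 2200) = 1/(-2242) = -1/2242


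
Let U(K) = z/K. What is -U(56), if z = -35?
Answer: 5/8 ≈ 0.62500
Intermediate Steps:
U(K) = -35/K
-U(56) = -(-35)/56 = -1*(-5/8) = 5/8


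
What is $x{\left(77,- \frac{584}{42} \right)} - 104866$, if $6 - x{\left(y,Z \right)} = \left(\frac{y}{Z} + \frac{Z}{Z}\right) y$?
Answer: $- \frac{30517095}{292} \approx -1.0451 \cdot 10^{5}$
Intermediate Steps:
$x{\left(y,Z \right)} = 6 - y \left(1 + \frac{y}{Z}\right)$ ($x{\left(y,Z \right)} = 6 - \left(\frac{y}{Z} + \frac{Z}{Z}\right) y = 6 - \left(\frac{y}{Z} + 1\right) y = 6 - \left(1 + \frac{y}{Z}\right) y = 6 - y \left(1 + \frac{y}{Z}\right)$)
$x{\left(77,- \frac{584}{42} \right)} - 104866 = \left(6 - 77 - \frac{77^{2}}{\left(-584\right) \frac{1}{42}}\right) - 104866 = \left(6 - 77 - \frac{1}{\left(-584\right) \frac{1}{42}} \cdot 5929\right) - 104866 = \left(6 - 77 - \frac{1}{- \frac{292}{21}} \cdot 5929\right) - 104866 = \left(6 - 77 - \left(- \frac{21}{292}\right) 5929\right) - 104866 = \left(6 - 77 + \frac{124509}{292}\right) - 104866 = \frac{103777}{292} - 104866 = - \frac{30517095}{292}$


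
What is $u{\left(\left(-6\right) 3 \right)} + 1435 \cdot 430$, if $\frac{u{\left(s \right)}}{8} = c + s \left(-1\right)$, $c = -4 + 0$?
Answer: $617162$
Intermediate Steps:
$c = -4$
$u{\left(s \right)} = -32 - 8 s$ ($u{\left(s \right)} = 8 \left(-4 + s \left(-1\right)\right) = 8 \left(-4 - s\right) = -32 - 8 s$)
$u{\left(\left(-6\right) 3 \right)} + 1435 \cdot 430 = \left(-32 - 8 \left(\left(-6\right) 3\right)\right) + 1435 \cdot 430 = \left(-32 - -144\right) + 617050 = \left(-32 + 144\right) + 617050 = 112 + 617050 = 617162$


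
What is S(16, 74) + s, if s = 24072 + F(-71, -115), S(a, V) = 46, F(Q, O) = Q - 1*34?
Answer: 24013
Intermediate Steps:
F(Q, O) = -34 + Q (F(Q, O) = Q - 34 = -34 + Q)
s = 23967 (s = 24072 + (-34 - 71) = 24072 - 105 = 23967)
S(16, 74) + s = 46 + 23967 = 24013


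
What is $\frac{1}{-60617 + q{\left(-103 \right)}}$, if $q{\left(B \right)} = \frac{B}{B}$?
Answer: $- \frac{1}{60616} \approx -1.6497 \cdot 10^{-5}$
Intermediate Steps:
$q{\left(B \right)} = 1$
$\frac{1}{-60617 + q{\left(-103 \right)}} = \frac{1}{-60617 + 1} = \frac{1}{-60616} = - \frac{1}{60616}$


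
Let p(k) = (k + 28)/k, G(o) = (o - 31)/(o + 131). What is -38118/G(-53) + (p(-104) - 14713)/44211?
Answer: 284802020129/8046402 ≈ 35395.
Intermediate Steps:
G(o) = (-31 + o)/(131 + o)
p(k) = (28 + k)/k
-38118/G(-53) + (p(-104) - 14713)/44211 = -38118*(131 - 53)/(-31 - 53) + ((28 - 104)/(-104) - 14713)/44211 = -38118/(-84/78) + (-1/104*(-76) - 14713)*(1/44211) = -38118/((1/78)*(-84)) + (19/26 - 14713)*(1/44211) = -38118/(-14/13) - 382519/26*1/44211 = -38118*(-13/14) - 382519/1149486 = 247767/7 - 382519/1149486 = 284802020129/8046402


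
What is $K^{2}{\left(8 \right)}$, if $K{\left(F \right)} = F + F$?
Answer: $256$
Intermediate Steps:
$K{\left(F \right)} = 2 F$
$K^{2}{\left(8 \right)} = \left(2 \cdot 8\right)^{2} = 16^{2} = 256$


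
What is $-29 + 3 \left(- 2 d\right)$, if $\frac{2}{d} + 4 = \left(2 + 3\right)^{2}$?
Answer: $- \frac{207}{7} \approx -29.571$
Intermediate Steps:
$d = \frac{2}{21}$ ($d = \frac{2}{-4 + \left(2 + 3\right)^{2}} = \frac{2}{-4 + 5^{2}} = \frac{2}{-4 + 25} = \frac{2}{21} \approx 0.095238$)
$-29 + 3 \left(- 2 d\right) = -29 + 3 \left(\left(-2\right) \frac{2}{21}\right) = -29 + 3 \left(- \frac{4}{21}\right) = -29 - \frac{4}{7} = - \frac{207}{7}$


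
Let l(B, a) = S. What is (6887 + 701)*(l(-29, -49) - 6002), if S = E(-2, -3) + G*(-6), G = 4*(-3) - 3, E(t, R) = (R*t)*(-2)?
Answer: -44951312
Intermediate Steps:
E(t, R) = -2*R*t
G = -15 (G = -12 - 3 = -15)
S = 78 (S = -2*(-3)*(-2) - 15*(-6) = -12 + 90 = 78)
l(B, a) = 78
(6887 + 701)*(l(-29, -49) - 6002) = (6887 + 701)*(78 - 6002) = 7588*(-5924) = -44951312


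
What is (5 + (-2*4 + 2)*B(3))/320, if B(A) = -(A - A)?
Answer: 1/64 ≈ 0.015625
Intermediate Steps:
B(A) = 0 (B(A) = -1*0 = 0)
(5 + (-2*4 + 2)*B(3))/320 = (5 + (-2*4 + 2)*0)/320 = (5 + (-8 + 2)*0)*(1/320) = (5 - 6*0)*(1/320) = (5 + 0)*(1/320) = 5*(1/320) = 1/64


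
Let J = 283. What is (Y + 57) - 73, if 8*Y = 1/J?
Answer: -36223/2264 ≈ -16.000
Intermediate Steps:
Y = 1/2264 (Y = (⅛)/283 = (⅛)*(1/283) = 1/2264 ≈ 0.00044170)
(Y + 57) - 73 = (1/2264 + 57) - 73 = 129049/2264 - 73 = -36223/2264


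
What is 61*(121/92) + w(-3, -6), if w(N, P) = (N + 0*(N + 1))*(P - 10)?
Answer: 11797/92 ≈ 128.23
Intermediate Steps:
w(N, P) = N*(-10 + P) (w(N, P) = (N + 0*(1 + N))*(-10 + P) = (N + 0)*(-10 + P) = N*(-10 + P))
61*(121/92) + w(-3, -6) = 61*(121/92) - 3*(-10 - 6) = 61*(121*(1/92)) - 3*(-16) = 61*(121/92) + 48 = 7381/92 + 48 = 11797/92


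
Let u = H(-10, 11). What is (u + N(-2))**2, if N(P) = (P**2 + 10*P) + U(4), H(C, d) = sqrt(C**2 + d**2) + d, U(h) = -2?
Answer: (7 - sqrt(221))**2 ≈ 61.875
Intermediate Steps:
H(C, d) = d + sqrt(C**2 + d**2)
u = 11 + sqrt(221) (u = 11 + sqrt((-10)**2 + 11**2) = 11 + sqrt(100 + 121) = 11 + sqrt(221) ≈ 25.866)
N(P) = -2 + P**2 + 10*P (N(P) = (P**2 + 10*P) - 2 = -2 + P**2 + 10*P)
(u + N(-2))**2 = ((11 + sqrt(221)) + (-2 + (-2)**2 + 10*(-2)))**2 = ((11 + sqrt(221)) + (-2 + 4 - 20))**2 = ((11 + sqrt(221)) - 18)**2 = (-7 + sqrt(221))**2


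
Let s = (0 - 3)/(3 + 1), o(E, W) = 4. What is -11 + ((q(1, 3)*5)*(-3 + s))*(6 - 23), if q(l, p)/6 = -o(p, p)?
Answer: -7661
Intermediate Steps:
s = -¾ (s = -3/4 = -3*¼ = -¾ ≈ -0.75000)
q(l, p) = -24 (q(l, p) = 6*(-1*4) = 6*(-4) = -24)
-11 + ((q(1, 3)*5)*(-3 + s))*(6 - 23) = -11 + ((-24*5)*(-3 - ¾))*(6 - 23) = -11 - 120*(-15/4)*(-17) = -11 + 450*(-17) = -11 - 7650 = -7661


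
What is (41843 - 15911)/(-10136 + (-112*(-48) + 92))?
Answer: -2161/389 ≈ -5.5553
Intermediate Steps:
(41843 - 15911)/(-10136 + (-112*(-48) + 92)) = 25932/(-10136 + (5376 + 92)) = 25932/(-10136 + 5468) = 25932/(-4668) = 25932*(-1/4668) = -2161/389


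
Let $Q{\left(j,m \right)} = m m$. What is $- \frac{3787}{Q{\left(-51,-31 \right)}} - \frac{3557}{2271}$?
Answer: $- \frac{12018554}{2182431} \approx -5.507$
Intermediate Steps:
$Q{\left(j,m \right)} = m^{2}$
$- \frac{3787}{Q{\left(-51,-31 \right)}} - \frac{3557}{2271} = - \frac{3787}{\left(-31\right)^{2}} - \frac{3557}{2271} = - \frac{3787}{961} - \frac{3557}{2271} = - \frac{12018554}{2182431}$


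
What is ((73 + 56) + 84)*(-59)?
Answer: -12567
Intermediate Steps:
((73 + 56) + 84)*(-59) = (129 + 84)*(-59) = 213*(-59) = -12567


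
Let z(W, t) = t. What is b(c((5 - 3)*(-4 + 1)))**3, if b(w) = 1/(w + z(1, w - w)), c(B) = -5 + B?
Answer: -1/1331 ≈ -0.00075131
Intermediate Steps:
b(w) = 1/w (b(w) = 1/(w + (w - w)) = 1/(w + 0) = 1/w)
b(c((5 - 3)*(-4 + 1)))**3 = (1/(-5 + (5 - 3)*(-4 + 1)))**3 = (1/(-5 + 2*(-3)))**3 = (1/(-5 - 6))**3 = (1/(-11))**3 = (-1/11)**3 = -1/1331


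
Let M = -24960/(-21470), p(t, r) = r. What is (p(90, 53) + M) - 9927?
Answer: -21196982/2147 ≈ -9872.8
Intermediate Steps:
M = 2496/2147 (M = -24960*(-1/21470) = 2496/2147 ≈ 1.1626)
(p(90, 53) + M) - 9927 = (53 + 2496/2147) - 9927 = 116287/2147 - 9927 = -21196982/2147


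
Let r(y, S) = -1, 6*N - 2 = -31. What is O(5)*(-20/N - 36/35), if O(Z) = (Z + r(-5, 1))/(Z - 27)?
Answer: -6312/11165 ≈ -0.56534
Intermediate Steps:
N = -29/6 (N = ⅓ + (⅙)*(-31) = ⅓ - 31/6 = -29/6 ≈ -4.8333)
O(Z) = (-1 + Z)/(-27 + Z) (O(Z) = (Z - 1)/(Z - 27) = (-1 + Z)/(-27 + Z))
O(5)*(-20/N - 36/35) = ((-1 + 5)/(-27 + 5))*(-20/(-29/6) - 36/35) = (4/(-22))*(-20*(-6/29) - 36*1/35) = (-1/22*4)*(120/29 - 36/35) = -2/11*3156/1015 = -6312/11165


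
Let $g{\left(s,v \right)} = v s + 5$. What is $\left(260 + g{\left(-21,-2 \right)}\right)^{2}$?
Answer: $94249$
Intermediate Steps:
$g{\left(s,v \right)} = 5 + s v$ ($g{\left(s,v \right)} = s v + 5 = 5 + s v$)
$\left(260 + g{\left(-21,-2 \right)}\right)^{2} = \left(260 + \left(5 - -42\right)\right)^{2} = \left(260 + \left(5 + 42\right)\right)^{2} = \left(260 + 47\right)^{2} = 307^{2} = 94249$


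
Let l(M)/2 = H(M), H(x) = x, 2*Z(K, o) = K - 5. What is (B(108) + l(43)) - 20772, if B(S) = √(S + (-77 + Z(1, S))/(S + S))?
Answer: -20686 + √139494/36 ≈ -20676.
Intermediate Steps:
Z(K, o) = -5/2 + K/2 (Z(K, o) = (K - 5)/2 = (-5 + K)/2 = -5/2 + K/2)
l(M) = 2*M
B(S) = √(S - 79/(2*S)) (B(S) = √(S + (-77 + (-5/2 + (½)*1))/(S + S)) = √(S + (-77 + (-5/2 + ½))/((2*S))) = √(S + (-77 - 2)*(1/(2*S))) = √(S - 79/(2*S)))
(B(108) + l(43)) - 20772 = (√(-158/108 + 4*108)/2 + 2*43) - 20772 = (√(-158*1/108 + 432)/2 + 86) - 20772 = (√(-79/54 + 432)/2 + 86) - 20772 = (√(23249/54)/2 + 86) - 20772 = ((√139494/18)/2 + 86) - 20772 = (√139494/36 + 86) - 20772 = (86 + √139494/36) - 20772 = -20686 + √139494/36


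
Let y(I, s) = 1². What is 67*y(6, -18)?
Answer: 67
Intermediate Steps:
y(I, s) = 1
67*y(6, -18) = 67*1 = 67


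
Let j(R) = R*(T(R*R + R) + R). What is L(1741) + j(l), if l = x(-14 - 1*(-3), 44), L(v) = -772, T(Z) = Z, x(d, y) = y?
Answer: 88284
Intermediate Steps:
l = 44
j(R) = R*(R² + 2*R) (j(R) = R*((R*R + R) + R) = R*((R² + R) + R) = R*((R + R²) + R) = R*(R² + 2*R))
L(1741) + j(l) = -772 + 44²*(2 + 44) = -772 + 1936*46 = -772 + 89056 = 88284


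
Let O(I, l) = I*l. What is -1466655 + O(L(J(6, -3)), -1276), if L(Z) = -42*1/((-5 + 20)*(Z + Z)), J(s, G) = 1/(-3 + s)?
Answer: -7306479/5 ≈ -1.4613e+6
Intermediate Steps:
L(Z) = -7/(5*Z) (L(Z) = -42*1/(30*Z) = -7/(5*Z))
-1466655 + O(L(J(6, -3)), -1276) = -1466655 - 7/(5*(1/(-3 + 6)))*(-1276) = -1466655 - 7/(5*(1/3))*(-1276) = -1466655 - 7/(5*⅓)*(-1276) = -1466655 - 7/5*3*(-1276) = -1466655 - 21/5*(-1276) = -1466655 + 26796/5 = -7306479/5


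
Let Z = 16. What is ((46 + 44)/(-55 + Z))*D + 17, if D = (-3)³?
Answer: 1031/13 ≈ 79.308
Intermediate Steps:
D = -27
((46 + 44)/(-55 + Z))*D + 17 = ((46 + 44)/(-55 + 16))*(-27) + 17 = (90/(-39))*(-27) + 17 = (90*(-1/39))*(-27) + 17 = -30/13*(-27) + 17 = 810/13 + 17 = 1031/13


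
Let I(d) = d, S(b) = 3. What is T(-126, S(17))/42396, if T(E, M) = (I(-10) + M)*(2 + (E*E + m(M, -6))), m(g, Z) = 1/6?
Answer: -666883/254376 ≈ -2.6216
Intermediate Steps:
m(g, Z) = ⅙
T(E, M) = (-10 + M)*(13/6 + E²) (T(E, M) = (-10 + M)*(2 + (E*E + ⅙)) = (-10 + M)*(2 + (E² + ⅙)) = (-10 + M)*(2 + (⅙ + E²)) = (-10 + M)*(13/6 + E²))
T(-126, S(17))/42396 = (-65/3 - 10*(-126)² + (13/6)*3 + 3*(-126)²)/42396 = (-65/3 - 10*15876 + 13/2 + 3*15876)*(1/42396) = (-65/3 - 158760 + 13/2 + 47628)*(1/42396) = -666883/6*1/42396 = -666883/254376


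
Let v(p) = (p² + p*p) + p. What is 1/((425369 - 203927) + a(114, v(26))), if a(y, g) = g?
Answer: 1/222820 ≈ 4.4879e-6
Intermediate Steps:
v(p) = p + 2*p² (v(p) = (p² + p²) + p = 2*p² + p = p + 2*p²)
1/((425369 - 203927) + a(114, v(26))) = 1/((425369 - 203927) + 26*(1 + 2*26)) = 1/(221442 + 26*(1 + 52)) = 1/(221442 + 26*53) = 1/(221442 + 1378) = 1/222820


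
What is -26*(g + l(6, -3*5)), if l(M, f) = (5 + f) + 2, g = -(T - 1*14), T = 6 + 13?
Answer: 338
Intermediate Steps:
T = 19
g = -5 (g = -(19 - 1*14) = -(19 - 14) = -1*5 = -5)
l(M, f) = 7 + f
-26*(g + l(6, -3*5)) = -26*(-5 + (7 - 3*5)) = -26*(-5 + (7 - 15)) = -26*(-5 - 8) = -26*(-13) = 338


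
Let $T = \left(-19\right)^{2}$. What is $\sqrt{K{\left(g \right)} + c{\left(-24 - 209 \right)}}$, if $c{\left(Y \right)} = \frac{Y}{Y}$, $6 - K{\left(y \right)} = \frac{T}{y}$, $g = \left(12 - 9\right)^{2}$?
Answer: $\frac{i \sqrt{298}}{3} \approx 5.7542 i$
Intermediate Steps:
$T = 361$
$g = 9$ ($g = 3^{2} = 9$)
$K{\left(y \right)} = 6 - \frac{361}{y}$
$c{\left(Y \right)} = 1$
$\sqrt{K{\left(g \right)} + c{\left(-24 - 209 \right)}} = \sqrt{\left(6 - \frac{361}{9}\right) + 1} = \sqrt{- \frac{307}{9} + 1} = \sqrt{- \frac{298}{9}} = \frac{i \sqrt{298}}{3}$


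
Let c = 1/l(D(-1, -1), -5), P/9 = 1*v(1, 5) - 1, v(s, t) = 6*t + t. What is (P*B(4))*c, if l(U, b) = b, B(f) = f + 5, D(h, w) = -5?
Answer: -2754/5 ≈ -550.80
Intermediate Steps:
B(f) = 5 + f
v(s, t) = 7*t
P = 306 (P = 9*(1*(7*5) - 1) = 9*(1*35 - 1) = 9*(35 - 1) = 9*34 = 306)
c = -⅕ (c = 1/(-5) = -⅕ ≈ -0.20000)
(P*B(4))*c = (306*(5 + 4))*(-⅕) = (306*9)*(-⅕) = 2754*(-⅕) = -2754/5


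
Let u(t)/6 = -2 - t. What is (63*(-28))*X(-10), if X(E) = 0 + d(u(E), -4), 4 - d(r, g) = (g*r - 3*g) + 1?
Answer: -322812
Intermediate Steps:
u(t) = -12 - 6*t (u(t) = 6*(-2 - t) = -12 - 6*t)
d(r, g) = 3 + 3*g - g*r (d(r, g) = 4 - ((g*r - 3*g) + 1) = 4 - ((-3*g + g*r) + 1) = 4 - (1 - 3*g + g*r) = 4 + (-1 + 3*g - g*r) = 3 + 3*g - g*r)
X(E) = -57 - 24*E (X(E) = 0 + (3 + 3*(-4) - 1*(-4)*(-12 - 6*E)) = 0 + (3 - 12 + (-48 - 24*E)) = 0 + (-57 - 24*E) = -57 - 24*E)
(63*(-28))*X(-10) = (63*(-28))*(-57 - 24*(-10)) = -1764*(-57 + 240) = -1764*183 = -322812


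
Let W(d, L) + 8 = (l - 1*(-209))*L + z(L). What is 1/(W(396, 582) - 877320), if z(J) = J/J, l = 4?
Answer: -1/753361 ≈ -1.3274e-6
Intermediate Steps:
z(J) = 1
W(d, L) = -7 + 213*L (W(d, L) = -8 + ((4 - 1*(-209))*L + 1) = -8 + ((4 + 209)*L + 1) = -8 + (213*L + 1) = -8 + (1 + 213*L) = -7 + 213*L)
1/(W(396, 582) - 877320) = 1/((-7 + 213*582) - 877320) = 1/((-7 + 123966) - 877320) = 1/(123959 - 877320) = 1/(-753361) = -1/753361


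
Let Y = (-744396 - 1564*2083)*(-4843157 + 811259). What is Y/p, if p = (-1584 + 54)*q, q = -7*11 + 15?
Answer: 79100462896/465 ≈ 1.7011e+8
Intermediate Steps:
q = -62 (q = -77 + 15 = -62)
p = 94860 (p = (-1584 + 54)*(-62) = -1530*(-62) = 94860)
Y = 16136494430784 (Y = (-744396 - 3257812)*(-4031898) = -4002208*(-4031898) = 16136494430784)
Y/p = 16136494430784/94860 = 16136494430784*(1/94860) = 79100462896/465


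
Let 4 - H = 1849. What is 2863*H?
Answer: -5282235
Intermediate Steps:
H = -1845 (H = 4 - 1*1849 = 4 - 1849 = -1845)
2863*H = 2863*(-1845) = -5282235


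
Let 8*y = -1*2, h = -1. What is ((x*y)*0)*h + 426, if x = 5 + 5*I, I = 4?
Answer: 426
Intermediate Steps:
y = -1/4 (y = (-1*2)/8 = (1/8)*(-2) = -1/4 ≈ -0.25000)
x = 25 (x = 5 + 5*4 = 5 + 20 = 25)
((x*y)*0)*h + 426 = ((25*(-1/4))*0)*(-1) + 426 = -25/4*0*(-1) + 426 = 0*(-1) + 426 = 0 + 426 = 426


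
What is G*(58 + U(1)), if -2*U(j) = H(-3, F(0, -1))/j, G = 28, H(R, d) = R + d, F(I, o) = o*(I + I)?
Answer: 1666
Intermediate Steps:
F(I, o) = 2*I*o (F(I, o) = o*(2*I) = 2*I*o)
U(j) = 3/(2*j) (U(j) = -(-3 + 2*0*(-1))/(2*j) = -(-3 + 0)/(2*j) = -(-3)/(2*j) = 3/(2*j))
G*(58 + U(1)) = 28*(58 + (3/2)/1) = 28*(58 + (3/2)*1) = 28*(58 + 3/2) = 28*(119/2) = 1666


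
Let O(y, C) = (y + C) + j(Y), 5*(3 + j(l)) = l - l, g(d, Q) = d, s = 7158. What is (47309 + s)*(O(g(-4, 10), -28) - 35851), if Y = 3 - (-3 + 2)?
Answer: -1954602762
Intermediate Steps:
Y = 4 (Y = 3 - 1*(-1) = 3 + 1 = 4)
j(l) = -3 (j(l) = -3 + (l - l)/5 = -3 + (⅕)*0 = -3 + 0 = -3)
O(y, C) = -3 + C + y (O(y, C) = (y + C) - 3 = (C + y) - 3 = -3 + C + y)
(47309 + s)*(O(g(-4, 10), -28) - 35851) = (47309 + 7158)*((-3 - 28 - 4) - 35851) = 54467*(-35 - 35851) = 54467*(-35886) = -1954602762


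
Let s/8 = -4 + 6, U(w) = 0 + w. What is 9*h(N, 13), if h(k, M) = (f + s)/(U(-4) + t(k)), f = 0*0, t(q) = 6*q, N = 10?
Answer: 18/7 ≈ 2.5714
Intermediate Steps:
U(w) = w
s = 16 (s = 8*(-4 + 6) = 8*2 = 16)
f = 0
h(k, M) = 16/(-4 + 6*k) (h(k, M) = (0 + 16)/(-4 + 6*k) = 16/(-4 + 6*k))
9*h(N, 13) = 9*(8/(-2 + 3*10)) = 9*(8/(-2 + 30)) = 9*(8/28) = 9*(8*(1/28)) = 9*(2/7) = 18/7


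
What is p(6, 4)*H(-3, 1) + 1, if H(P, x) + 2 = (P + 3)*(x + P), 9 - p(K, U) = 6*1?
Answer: -5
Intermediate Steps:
p(K, U) = 3 (p(K, U) = 9 - 6 = 3)
H(P, x) = -2 + (3 + P)*(P + x) (H(P, x) = -2 + (P + 3)*(x + P) = -2 + (3 + P)*(P + x))
p(6, 4)*H(-3, 1) + 1 = 3*(-2 + (-3)**2 + 3*(-3) + 3*1 - 3*1) + 1 = 3*(-2 + 9 - 9 + 3 - 3) + 1 = 3*(-2) + 1 = -6 + 1 = -5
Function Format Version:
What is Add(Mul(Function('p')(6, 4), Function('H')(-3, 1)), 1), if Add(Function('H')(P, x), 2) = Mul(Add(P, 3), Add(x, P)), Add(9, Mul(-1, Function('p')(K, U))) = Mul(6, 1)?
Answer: -5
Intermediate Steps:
Function('p')(K, U) = 3 (Function('p')(K, U) = Add(9, Mul(-1, Mul(6, 1))) = Add(9, Mul(-1, 6)) = Add(9, -6) = 3)
Function('H')(P, x) = Add(-2, Mul(Add(3, P), Add(P, x))) (Function('H')(P, x) = Add(-2, Mul(Add(P, 3), Add(x, P))) = Add(-2, Mul(Add(3, P), Add(P, x))))
Add(Mul(Function('p')(6, 4), Function('H')(-3, 1)), 1) = Add(Mul(3, Add(-2, Pow(-3, 2), Mul(3, -3), Mul(3, 1), Mul(-3, 1))), 1) = Add(Mul(3, Add(-2, 9, -9, 3, -3)), 1) = Add(Mul(3, -2), 1) = Add(-6, 1) = -5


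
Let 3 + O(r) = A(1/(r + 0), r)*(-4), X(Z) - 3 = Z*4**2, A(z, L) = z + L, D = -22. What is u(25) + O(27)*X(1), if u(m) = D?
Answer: -57613/27 ≈ -2133.8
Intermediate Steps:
u(m) = -22
A(z, L) = L + z
X(Z) = 3 + 16*Z (X(Z) = 3 + Z*4**2 = 3 + Z*16 = 3 + 16*Z)
O(r) = -3 - 4*r - 4/r (O(r) = -3 + (r + 1/(r + 0))*(-4) = -3 + (r + 1/r)*(-4) = -3 + (-4*r - 4/r) = -3 - 4*r - 4/r)
u(25) + O(27)*X(1) = -22 + (-3 - 4*27 - 4/27)*(3 + 16*1) = -22 + (-3 - 108 - 4*1/27)*(3 + 16) = -22 + (-3 - 108 - 4/27)*19 = -22 - 3001/27*19 = -22 - 57019/27 = -57613/27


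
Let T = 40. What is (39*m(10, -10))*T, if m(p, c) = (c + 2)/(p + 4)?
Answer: -6240/7 ≈ -891.43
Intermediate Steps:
m(p, c) = (2 + c)/(4 + p)
(39*m(10, -10))*T = (39*((2 - 10)/(4 + 10)))*40 = (39*(-8/14))*40 = (39*((1/14)*(-8)))*40 = (39*(-4/7))*40 = -156/7*40 = -6240/7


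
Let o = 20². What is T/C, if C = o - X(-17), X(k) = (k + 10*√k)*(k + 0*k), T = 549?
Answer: 60939/503621 - 93330*I*√17/503621 ≈ 0.121 - 0.76409*I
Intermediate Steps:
o = 400
X(k) = k*(k + 10*√k) (X(k) = (k + 10*√k)*(k + 0) = (k + 10*√k)*k = k*(k + 10*√k))
C = 111 + 170*I*√17 (C = 400 - ((-17)² + 10*(-17)^(3/2)) = 400 - (289 + 10*(-17*I*√17)) = 400 - (289 - 170*I*√17) = 400 + (-289 + 170*I*√17) = 111 + 170*I*√17 ≈ 111.0 + 700.93*I)
T/C = 549/(111 + 170*I*√17)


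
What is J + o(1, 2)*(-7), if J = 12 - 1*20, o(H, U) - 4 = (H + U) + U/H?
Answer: -71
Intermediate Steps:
o(H, U) = 4 + H + U + U/H (o(H, U) = 4 + ((H + U) + U/H) = 4 + (H + U + U/H) = 4 + H + U + U/H)
J = -8 (J = 12 - 20 = -8)
J + o(1, 2)*(-7) = -8 + (4 + 1 + 2 + 2/1)*(-7) = -8 + (4 + 1 + 2 + 2*1)*(-7) = -8 + (4 + 1 + 2 + 2)*(-7) = -8 + 9*(-7) = -8 - 63 = -71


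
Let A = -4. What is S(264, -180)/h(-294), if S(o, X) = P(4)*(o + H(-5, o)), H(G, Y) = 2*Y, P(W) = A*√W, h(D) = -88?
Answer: 72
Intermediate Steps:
P(W) = -4*√W
S(o, X) = -24*o (S(o, X) = (-4*√4)*(o + 2*o) = (-4*2)*(3*o) = -24*o)
S(264, -180)/h(-294) = -24*264/(-88) = -6336*(-1/88) = 72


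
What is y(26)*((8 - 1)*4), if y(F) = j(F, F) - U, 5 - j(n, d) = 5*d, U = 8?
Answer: -3724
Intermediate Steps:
j(n, d) = 5 - 5*d
y(F) = -3 - 5*F (y(F) = (5 - 5*F) - 1*8 = (5 - 5*F) - 8 = -3 - 5*F)
y(26)*((8 - 1)*4) = (-3 - 5*26)*((8 - 1)*4) = (-3 - 130)*(7*4) = -133*28 = -3724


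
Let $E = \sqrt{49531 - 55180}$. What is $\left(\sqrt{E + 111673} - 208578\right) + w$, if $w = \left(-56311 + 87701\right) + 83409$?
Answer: $-93779 + \sqrt{111673 + i \sqrt{5649}} \approx -93445.0 + 0.11246 i$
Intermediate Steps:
$E = i \sqrt{5649}$ ($E = \sqrt{-5649} = i \sqrt{5649} \approx 75.16 i$)
$w = 114799$ ($w = 31390 + 83409 = 114799$)
$\left(\sqrt{E + 111673} - 208578\right) + w = \left(\sqrt{i \sqrt{5649} + 111673} - 208578\right) + 114799 = \left(\sqrt{111673 + i \sqrt{5649}} - 208578\right) + 114799 = \left(-208578 + \sqrt{111673 + i \sqrt{5649}}\right) + 114799 = -93779 + \sqrt{111673 + i \sqrt{5649}}$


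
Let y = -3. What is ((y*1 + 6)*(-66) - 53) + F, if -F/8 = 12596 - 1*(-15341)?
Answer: -223747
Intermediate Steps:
F = -223496 (F = -8*(12596 - 1*(-15341)) = -8*(12596 + 15341) = -8*27937 = -223496)
((y*1 + 6)*(-66) - 53) + F = ((-3*1 + 6)*(-66) - 53) - 223496 = ((-3 + 6)*(-66) - 53) - 223496 = (3*(-66) - 53) - 223496 = (-198 - 53) - 223496 = -251 - 223496 = -223747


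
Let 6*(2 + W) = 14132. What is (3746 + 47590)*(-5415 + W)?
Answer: -157173720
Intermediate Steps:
W = 7060/3 (W = -2 + (⅙)*14132 = -2 + 7066/3 = 7060/3 ≈ 2353.3)
(3746 + 47590)*(-5415 + W) = (3746 + 47590)*(-5415 + 7060/3) = 51336*(-9185/3) = -157173720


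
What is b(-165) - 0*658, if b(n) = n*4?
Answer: -660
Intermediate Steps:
b(n) = 4*n
b(-165) - 0*658 = 4*(-165) - 0*658 = -660 - 1*0 = -660 + 0 = -660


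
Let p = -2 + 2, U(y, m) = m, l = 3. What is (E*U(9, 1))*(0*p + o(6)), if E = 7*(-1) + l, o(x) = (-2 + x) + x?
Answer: -40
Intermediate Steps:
o(x) = -2 + 2*x
E = -4 (E = 7*(-1) + 3 = -7 + 3 = -4)
p = 0
(E*U(9, 1))*(0*p + o(6)) = (-4*1)*(0*0 + (-2 + 2*6)) = -4*(0 + (-2 + 12)) = -4*(0 + 10) = -4*10 = -40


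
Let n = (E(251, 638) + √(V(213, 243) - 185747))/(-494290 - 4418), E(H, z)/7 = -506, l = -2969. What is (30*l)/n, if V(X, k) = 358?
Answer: -157335362165520/12731153 - 44419921560*I*√185389/12731153 ≈ -1.2358e+7 - 1.5023e+6*I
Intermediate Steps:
E(H, z) = -3542 (E(H, z) = 7*(-506) = -3542)
n = 253/35622 - I*√185389/498708 (n = (-3542 + √(358 - 185747))/(-494290 - 4418) = (-3542 + √(-185389))/(-498708) = (-3542 + I*√185389)*(-1/498708) = 253/35622 - I*√185389/498708 ≈ 0.0071024 - 0.00086337*I)
(30*l)/n = (30*(-2969))/(253/35622 - I*√185389/498708) = -89070/(253/35622 - I*√185389/498708)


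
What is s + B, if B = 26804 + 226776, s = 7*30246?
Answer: 465302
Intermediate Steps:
s = 211722
B = 253580
s + B = 211722 + 253580 = 465302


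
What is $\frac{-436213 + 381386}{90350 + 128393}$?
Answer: $- \frac{54827}{218743} \approx -0.25065$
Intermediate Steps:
$\frac{-436213 + 381386}{90350 + 128393} = - \frac{54827}{218743}$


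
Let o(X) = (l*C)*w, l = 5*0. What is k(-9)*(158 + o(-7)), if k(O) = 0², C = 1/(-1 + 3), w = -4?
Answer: 0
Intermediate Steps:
C = ½ (C = 1/2 = ½ ≈ 0.50000)
l = 0
k(O) = 0
o(X) = 0 (o(X) = (0*(½))*(-4) = 0*(-4) = 0)
k(-9)*(158 + o(-7)) = 0*(158 + 0) = 0*158 = 0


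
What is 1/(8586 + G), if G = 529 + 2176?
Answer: 1/11291 ≈ 8.8566e-5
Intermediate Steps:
G = 2705
1/(8586 + G) = 1/(8586 + 2705) = 1/11291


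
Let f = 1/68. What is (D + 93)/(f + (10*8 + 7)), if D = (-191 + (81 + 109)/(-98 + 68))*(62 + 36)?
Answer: -3926116/17751 ≈ -221.18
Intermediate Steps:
D = -58016/3 (D = (-191 + 190/(-30))*98 = (-191 + 190*(-1/30))*98 = (-191 - 19/3)*98 = -592/3*98 = -58016/3 ≈ -19339.)
f = 1/68 ≈ 0.014706
(D + 93)/(f + (10*8 + 7)) = (-58016/3 + 93)/(1/68 + (10*8 + 7)) = -57737/(3*(1/68 + (80 + 7))) = -57737/(3*(1/68 + 87)) = -57737/(3*5917/68) = -57737/3*68/5917 = -3926116/17751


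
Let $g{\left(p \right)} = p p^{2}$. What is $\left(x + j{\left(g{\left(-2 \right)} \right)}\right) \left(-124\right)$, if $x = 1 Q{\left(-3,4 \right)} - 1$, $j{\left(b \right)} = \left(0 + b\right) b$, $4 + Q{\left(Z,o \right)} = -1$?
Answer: $-7192$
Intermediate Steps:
$g{\left(p \right)} = p^{3}$
$Q{\left(Z,o \right)} = -5$ ($Q{\left(Z,o \right)} = -4 - 1 = -5$)
$j{\left(b \right)} = b^{2}$ ($j{\left(b \right)} = b b = b^{2}$)
$x = -6$ ($x = 1 \left(-5\right) - 1 = -5 - 1 = -6$)
$\left(x + j{\left(g{\left(-2 \right)} \right)}\right) \left(-124\right) = \left(-6 + \left(\left(-2\right)^{3}\right)^{2}\right) \left(-124\right) = \left(-6 + \left(-8\right)^{2}\right) \left(-124\right) = \left(-6 + 64\right) \left(-124\right) = 58 \left(-124\right) = -7192$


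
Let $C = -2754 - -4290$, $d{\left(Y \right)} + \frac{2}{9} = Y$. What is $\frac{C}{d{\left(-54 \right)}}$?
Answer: $- \frac{1728}{61} \approx -28.328$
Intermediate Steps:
$d{\left(Y \right)} = - \frac{2}{9} + Y$
$C = 1536$ ($C = -2754 + 4290 = 1536$)
$\frac{C}{d{\left(-54 \right)}} = \frac{1536}{- \frac{2}{9} - 54} = \frac{1536}{- \frac{488}{9}} = 1536 \left(- \frac{9}{488}\right) = - \frac{1728}{61}$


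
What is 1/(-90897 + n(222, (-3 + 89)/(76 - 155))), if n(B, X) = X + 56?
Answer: -79/7176525 ≈ -1.1008e-5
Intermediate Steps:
n(B, X) = 56 + X
1/(-90897 + n(222, (-3 + 89)/(76 - 155))) = 1/(-90897 + (56 + (-3 + 89)/(76 - 155))) = 1/(-90897 + (56 + 86/(-79))) = 1/(-90897 + (56 + 86*(-1/79))) = 1/(-90897 + (56 - 86/79)) = 1/(-90897 + 4338/79) = 1/(-7176525/79) = -79/7176525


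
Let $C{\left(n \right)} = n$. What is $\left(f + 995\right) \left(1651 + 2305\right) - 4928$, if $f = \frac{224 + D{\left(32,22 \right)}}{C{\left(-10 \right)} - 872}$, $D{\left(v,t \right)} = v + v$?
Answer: $\frac{192570012}{49} \approx 3.93 \cdot 10^{6}$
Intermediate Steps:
$D{\left(v,t \right)} = 2 v$
$f = - \frac{16}{49}$ ($f = \frac{224 + 2 \cdot 32}{-10 - 872} = \frac{224 + 64}{-882} = 288 \left(- \frac{1}{882}\right) = - \frac{16}{49} \approx -0.32653$)
$\left(f + 995\right) \left(1651 + 2305\right) - 4928 = \left(- \frac{16}{49} + 995\right) \left(1651 + 2305\right) - 4928 = \frac{48739}{49} \cdot 3956 - 4928 = \frac{192811484}{49} - 4928 = \frac{192570012}{49}$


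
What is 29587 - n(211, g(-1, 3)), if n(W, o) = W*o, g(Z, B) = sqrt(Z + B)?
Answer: 29587 - 211*sqrt(2) ≈ 29289.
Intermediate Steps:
g(Z, B) = sqrt(B + Z)
29587 - n(211, g(-1, 3)) = 29587 - 211*sqrt(3 - 1) = 29587 - 211*sqrt(2)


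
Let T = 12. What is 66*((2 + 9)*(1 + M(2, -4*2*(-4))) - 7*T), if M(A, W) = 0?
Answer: -4818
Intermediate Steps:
66*((2 + 9)*(1 + M(2, -4*2*(-4))) - 7*T) = 66*((2 + 9)*(1 + 0) - 7*12) = 66*(11*1 - 84) = 66*(11 - 84) = 66*(-73) = -4818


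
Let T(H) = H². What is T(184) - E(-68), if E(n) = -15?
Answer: 33871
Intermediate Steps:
T(184) - E(-68) = 184² - 1*(-15) = 33856 + 15 = 33871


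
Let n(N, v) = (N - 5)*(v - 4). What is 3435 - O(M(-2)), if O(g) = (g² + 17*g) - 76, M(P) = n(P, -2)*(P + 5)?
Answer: -14507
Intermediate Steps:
n(N, v) = (-5 + N)*(-4 + v)
M(P) = (5 + P)*(30 - 6*P) (M(P) = (20 - 5*(-2) - 4*P + P*(-2))*(P + 5) = (20 + 10 - 4*P - 2*P)*(5 + P) = (30 - 6*P)*(5 + P) = (5 + P)*(30 - 6*P))
O(g) = -76 + g² + 17*g
3435 - O(M(-2)) = 3435 - (-76 + (150 - 6*(-2)²)² + 17*(150 - 6*(-2)²)) = 3435 - (-76 + (150 - 6*4)² + 17*(150 - 6*4)) = 3435 - (-76 + (150 - 24)² + 17*(150 - 24)) = 3435 - (-76 + 126² + 17*126) = 3435 - (-76 + 15876 + 2142) = 3435 - 1*17942 = 3435 - 17942 = -14507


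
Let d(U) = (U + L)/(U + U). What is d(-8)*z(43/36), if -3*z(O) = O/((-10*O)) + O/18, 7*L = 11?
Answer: 109/24192 ≈ 0.0045056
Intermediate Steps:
L = 11/7 (L = (1/7)*11 = 11/7 ≈ 1.5714)
z(O) = 1/30 - O/54 (z(O) = -(O/((-10*O)) + O/18)/3 = -(O*(-1/(10*O)) + O*(1/18))/3 = -(-1/10 + O/18)/3 = 1/30 - O/54)
d(U) = (11/7 + U)/(2*U) (d(U) = (U + 11/7)/(U + U) = (11/7 + U)/((2*U)) = (11/7 + U)*(1/(2*U)) = (11/7 + U)/(2*U))
d(-8)*z(43/36) = ((1/14)*(11 + 7*(-8))/(-8))*(1/30 - 43/(54*36)) = ((1/14)*(-1/8)*(11 - 56))*(1/30 - 43/(54*36)) = ((1/14)*(-1/8)*(-45))*(1/30 - 1/54*43/36) = 45*(1/30 - 43/1944)/112 = (45/112)*(109/9720) = 109/24192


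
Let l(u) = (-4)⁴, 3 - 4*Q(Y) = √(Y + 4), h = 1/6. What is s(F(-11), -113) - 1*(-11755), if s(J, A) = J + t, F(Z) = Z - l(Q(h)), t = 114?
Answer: 11602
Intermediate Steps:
h = ⅙ ≈ 0.16667
Q(Y) = ¾ - √(4 + Y)/4 (Q(Y) = ¾ - √(Y + 4)/4 = ¾ - √(4 + Y)/4)
l(u) = 256
F(Z) = -256 + Z (F(Z) = Z - 1*256 = Z - 256 = -256 + Z)
s(J, A) = 114 + J (s(J, A) = J + 114 = 114 + J)
s(F(-11), -113) - 1*(-11755) = (114 + (-256 - 11)) - 1*(-11755) = (114 - 267) + 11755 = -153 + 11755 = 11602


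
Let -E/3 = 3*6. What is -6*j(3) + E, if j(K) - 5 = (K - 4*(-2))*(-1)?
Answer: -18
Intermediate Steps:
j(K) = -3 - K (j(K) = 5 + (K - 4*(-2))*(-1) = 5 + (K + 8)*(-1) = 5 + (8 + K)*(-1) = 5 + (-8 - K) = -3 - K)
E = -54 (E = -9*6 = -3*18 = -54)
-6*j(3) + E = -6*(-3 - 1*3) - 54 = -6*(-3 - 3) - 54 = -6*(-6) - 54 = 36 - 54 = -18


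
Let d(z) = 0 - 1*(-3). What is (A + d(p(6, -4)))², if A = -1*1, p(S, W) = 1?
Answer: 4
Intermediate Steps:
A = -1
d(z) = 3 (d(z) = 0 + 3 = 3)
(A + d(p(6, -4)))² = (-1 + 3)² = 2² = 4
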